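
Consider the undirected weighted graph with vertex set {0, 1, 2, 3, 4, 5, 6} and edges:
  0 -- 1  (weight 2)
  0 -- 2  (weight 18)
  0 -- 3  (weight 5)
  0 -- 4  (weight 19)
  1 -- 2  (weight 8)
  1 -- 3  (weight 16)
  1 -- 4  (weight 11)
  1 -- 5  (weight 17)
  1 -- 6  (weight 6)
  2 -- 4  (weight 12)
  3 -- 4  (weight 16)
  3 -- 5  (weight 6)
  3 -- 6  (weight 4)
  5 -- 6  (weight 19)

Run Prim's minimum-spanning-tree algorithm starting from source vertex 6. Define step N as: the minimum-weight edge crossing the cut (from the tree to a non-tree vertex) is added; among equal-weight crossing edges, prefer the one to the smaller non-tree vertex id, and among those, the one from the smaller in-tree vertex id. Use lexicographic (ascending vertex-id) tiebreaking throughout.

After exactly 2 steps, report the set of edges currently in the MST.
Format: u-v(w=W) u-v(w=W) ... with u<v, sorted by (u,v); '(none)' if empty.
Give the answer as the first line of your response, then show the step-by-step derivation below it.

0-3(w=5) 3-6(w=4)

step 1: add edge 3-6 (w=4); MST = {3-6(w=4)}
step 2: add edge 0-3 (w=5); MST = {0-3(w=5) 3-6(w=4)}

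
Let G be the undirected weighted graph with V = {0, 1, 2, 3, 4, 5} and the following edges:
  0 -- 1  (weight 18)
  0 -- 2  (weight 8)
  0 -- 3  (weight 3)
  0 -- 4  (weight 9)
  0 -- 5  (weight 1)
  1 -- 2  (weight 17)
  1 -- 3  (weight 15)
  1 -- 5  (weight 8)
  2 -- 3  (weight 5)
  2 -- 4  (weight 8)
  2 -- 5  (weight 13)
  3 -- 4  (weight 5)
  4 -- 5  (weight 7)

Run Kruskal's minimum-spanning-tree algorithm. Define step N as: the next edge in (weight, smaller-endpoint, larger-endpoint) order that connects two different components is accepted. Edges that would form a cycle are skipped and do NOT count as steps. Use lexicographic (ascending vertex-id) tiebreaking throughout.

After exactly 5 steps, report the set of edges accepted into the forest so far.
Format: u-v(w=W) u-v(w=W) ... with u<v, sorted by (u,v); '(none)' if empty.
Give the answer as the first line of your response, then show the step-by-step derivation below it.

0-3(w=3) 0-5(w=1) 1-5(w=8) 2-3(w=5) 3-4(w=5)

step 1: add edge 0-5 (w=1); MST = {0-5(w=1)}
step 2: add edge 0-3 (w=3); MST = {0-3(w=3) 0-5(w=1)}
step 3: add edge 2-3 (w=5); MST = {0-3(w=3) 0-5(w=1) 2-3(w=5)}
step 4: add edge 3-4 (w=5); MST = {0-3(w=3) 0-5(w=1) 2-3(w=5) 3-4(w=5)}
step 5: add edge 1-5 (w=8); MST = {0-3(w=3) 0-5(w=1) 1-5(w=8) 2-3(w=5) 3-4(w=5)}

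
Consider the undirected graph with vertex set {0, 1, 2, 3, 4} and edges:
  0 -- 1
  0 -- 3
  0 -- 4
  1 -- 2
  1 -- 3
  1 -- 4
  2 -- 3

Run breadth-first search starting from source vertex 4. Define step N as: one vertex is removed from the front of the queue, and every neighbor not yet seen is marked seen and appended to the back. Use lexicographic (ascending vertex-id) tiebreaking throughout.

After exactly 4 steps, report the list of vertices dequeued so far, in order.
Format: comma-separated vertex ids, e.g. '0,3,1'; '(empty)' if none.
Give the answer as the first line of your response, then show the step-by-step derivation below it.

4,0,1,3

step 1: dequeue 4; queue=[0,1]; order=4
step 2: dequeue 0; queue=[1,3]; order=4,0
step 3: dequeue 1; queue=[3,2]; order=4,0,1
step 4: dequeue 3; queue=[2]; order=4,0,1,3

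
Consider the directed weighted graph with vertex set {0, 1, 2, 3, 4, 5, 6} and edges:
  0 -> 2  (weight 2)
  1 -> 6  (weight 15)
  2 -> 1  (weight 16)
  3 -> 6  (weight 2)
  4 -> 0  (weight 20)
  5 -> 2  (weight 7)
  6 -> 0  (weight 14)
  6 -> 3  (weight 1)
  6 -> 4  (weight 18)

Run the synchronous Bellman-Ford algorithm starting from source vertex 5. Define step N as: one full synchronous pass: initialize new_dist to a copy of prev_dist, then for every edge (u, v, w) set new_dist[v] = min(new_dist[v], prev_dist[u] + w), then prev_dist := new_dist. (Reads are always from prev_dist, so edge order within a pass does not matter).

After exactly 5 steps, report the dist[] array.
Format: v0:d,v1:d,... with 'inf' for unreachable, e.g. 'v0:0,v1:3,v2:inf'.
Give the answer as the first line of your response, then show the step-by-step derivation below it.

v0:52,v1:23,v2:7,v3:39,v4:56,v5:0,v6:38

step 1: dist = v0:inf,v1:inf,v2:7,v3:inf,v4:inf,v5:0,v6:inf
step 2: dist = v0:inf,v1:23,v2:7,v3:inf,v4:inf,v5:0,v6:inf
step 3: dist = v0:inf,v1:23,v2:7,v3:inf,v4:inf,v5:0,v6:38
step 4: dist = v0:52,v1:23,v2:7,v3:39,v4:56,v5:0,v6:38
step 5: dist = v0:52,v1:23,v2:7,v3:39,v4:56,v5:0,v6:38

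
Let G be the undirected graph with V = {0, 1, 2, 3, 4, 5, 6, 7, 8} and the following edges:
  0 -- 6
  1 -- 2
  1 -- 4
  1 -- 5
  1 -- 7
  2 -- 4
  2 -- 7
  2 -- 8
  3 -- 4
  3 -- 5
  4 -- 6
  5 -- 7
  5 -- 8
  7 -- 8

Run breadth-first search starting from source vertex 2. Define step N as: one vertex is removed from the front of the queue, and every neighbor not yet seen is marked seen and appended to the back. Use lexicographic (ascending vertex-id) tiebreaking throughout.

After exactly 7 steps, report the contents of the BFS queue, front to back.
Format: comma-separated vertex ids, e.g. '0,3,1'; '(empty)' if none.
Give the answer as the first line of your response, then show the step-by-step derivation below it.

6

step 1: dequeue 2; queue=[1,4,7,8]; order=2
step 2: dequeue 1; queue=[4,7,8,5]; order=2,1
step 3: dequeue 4; queue=[7,8,5,3,6]; order=2,1,4
step 4: dequeue 7; queue=[8,5,3,6]; order=2,1,4,7
step 5: dequeue 8; queue=[5,3,6]; order=2,1,4,7,8
step 6: dequeue 5; queue=[3,6]; order=2,1,4,7,8,5
step 7: dequeue 3; queue=[6]; order=2,1,4,7,8,5,3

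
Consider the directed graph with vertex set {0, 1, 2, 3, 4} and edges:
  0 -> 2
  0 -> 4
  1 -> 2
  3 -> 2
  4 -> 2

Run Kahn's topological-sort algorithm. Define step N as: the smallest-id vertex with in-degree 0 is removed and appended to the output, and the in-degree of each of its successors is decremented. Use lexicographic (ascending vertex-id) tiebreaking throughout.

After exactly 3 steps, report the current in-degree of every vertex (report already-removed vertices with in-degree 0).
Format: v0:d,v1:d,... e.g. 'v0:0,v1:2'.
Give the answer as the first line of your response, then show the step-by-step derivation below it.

v0:0,v1:0,v2:1,v3:0,v4:0

step 1: output 0; order=[0]; indeg=(0,0,3,0,0)
step 2: output 1; order=[0,1]; indeg=(0,0,2,0,0)
step 3: output 3; order=[0,1,3]; indeg=(0,0,1,0,0)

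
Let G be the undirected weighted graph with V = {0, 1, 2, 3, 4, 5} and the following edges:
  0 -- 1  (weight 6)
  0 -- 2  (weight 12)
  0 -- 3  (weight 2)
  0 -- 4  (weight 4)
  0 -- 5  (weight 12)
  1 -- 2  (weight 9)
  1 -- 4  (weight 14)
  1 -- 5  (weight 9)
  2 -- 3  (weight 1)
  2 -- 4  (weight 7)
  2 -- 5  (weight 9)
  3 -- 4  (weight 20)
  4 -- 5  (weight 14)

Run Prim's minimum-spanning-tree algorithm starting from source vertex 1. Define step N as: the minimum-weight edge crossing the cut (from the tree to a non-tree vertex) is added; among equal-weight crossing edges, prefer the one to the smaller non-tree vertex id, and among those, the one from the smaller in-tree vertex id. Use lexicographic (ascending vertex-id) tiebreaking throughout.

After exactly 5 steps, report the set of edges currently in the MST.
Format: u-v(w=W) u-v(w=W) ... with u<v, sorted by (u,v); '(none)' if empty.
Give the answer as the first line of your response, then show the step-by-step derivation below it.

0-1(w=6) 0-3(w=2) 0-4(w=4) 1-5(w=9) 2-3(w=1)

step 1: add edge 0-1 (w=6); MST = {0-1(w=6)}
step 2: add edge 0-3 (w=2); MST = {0-1(w=6) 0-3(w=2)}
step 3: add edge 2-3 (w=1); MST = {0-1(w=6) 0-3(w=2) 2-3(w=1)}
step 4: add edge 0-4 (w=4); MST = {0-1(w=6) 0-3(w=2) 0-4(w=4) 2-3(w=1)}
step 5: add edge 1-5 (w=9); MST = {0-1(w=6) 0-3(w=2) 0-4(w=4) 1-5(w=9) 2-3(w=1)}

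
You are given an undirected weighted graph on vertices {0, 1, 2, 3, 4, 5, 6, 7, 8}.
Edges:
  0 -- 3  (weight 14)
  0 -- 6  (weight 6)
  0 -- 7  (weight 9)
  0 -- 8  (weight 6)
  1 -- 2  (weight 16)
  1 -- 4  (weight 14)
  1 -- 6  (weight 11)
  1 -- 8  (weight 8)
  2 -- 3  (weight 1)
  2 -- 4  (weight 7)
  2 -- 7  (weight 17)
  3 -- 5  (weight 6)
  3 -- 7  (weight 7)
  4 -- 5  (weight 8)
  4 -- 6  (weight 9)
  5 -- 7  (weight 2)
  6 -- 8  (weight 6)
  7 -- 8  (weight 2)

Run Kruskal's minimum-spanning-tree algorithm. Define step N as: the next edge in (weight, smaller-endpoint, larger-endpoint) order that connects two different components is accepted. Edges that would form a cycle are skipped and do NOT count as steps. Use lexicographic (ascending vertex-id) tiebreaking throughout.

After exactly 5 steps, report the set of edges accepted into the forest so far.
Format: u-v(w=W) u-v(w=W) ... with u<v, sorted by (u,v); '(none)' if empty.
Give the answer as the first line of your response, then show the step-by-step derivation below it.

0-6(w=6) 0-8(w=6) 2-3(w=1) 5-7(w=2) 7-8(w=2)

step 1: add edge 2-3 (w=1); MST = {2-3(w=1)}
step 2: add edge 5-7 (w=2); MST = {2-3(w=1) 5-7(w=2)}
step 3: add edge 7-8 (w=2); MST = {2-3(w=1) 5-7(w=2) 7-8(w=2)}
step 4: add edge 0-6 (w=6); MST = {0-6(w=6) 2-3(w=1) 5-7(w=2) 7-8(w=2)}
step 5: add edge 0-8 (w=6); MST = {0-6(w=6) 0-8(w=6) 2-3(w=1) 5-7(w=2) 7-8(w=2)}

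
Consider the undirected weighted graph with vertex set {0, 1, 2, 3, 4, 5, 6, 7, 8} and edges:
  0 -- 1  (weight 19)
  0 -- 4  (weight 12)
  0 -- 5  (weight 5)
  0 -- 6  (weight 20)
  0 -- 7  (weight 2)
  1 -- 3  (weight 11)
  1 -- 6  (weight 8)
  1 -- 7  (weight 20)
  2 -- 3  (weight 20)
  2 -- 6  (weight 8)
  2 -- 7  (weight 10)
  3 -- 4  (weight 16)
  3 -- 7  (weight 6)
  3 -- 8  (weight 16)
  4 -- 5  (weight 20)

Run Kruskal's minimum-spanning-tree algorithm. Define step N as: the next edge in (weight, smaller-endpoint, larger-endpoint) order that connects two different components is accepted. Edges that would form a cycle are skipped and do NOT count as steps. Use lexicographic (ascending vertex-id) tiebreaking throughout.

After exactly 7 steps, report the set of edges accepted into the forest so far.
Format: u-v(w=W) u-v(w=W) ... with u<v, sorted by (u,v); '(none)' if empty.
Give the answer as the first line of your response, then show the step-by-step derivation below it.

0-4(w=12) 0-5(w=5) 0-7(w=2) 1-6(w=8) 2-6(w=8) 2-7(w=10) 3-7(w=6)

step 1: add edge 0-7 (w=2); MST = {0-7(w=2)}
step 2: add edge 0-5 (w=5); MST = {0-5(w=5) 0-7(w=2)}
step 3: add edge 3-7 (w=6); MST = {0-5(w=5) 0-7(w=2) 3-7(w=6)}
step 4: add edge 1-6 (w=8); MST = {0-5(w=5) 0-7(w=2) 1-6(w=8) 3-7(w=6)}
step 5: add edge 2-6 (w=8); MST = {0-5(w=5) 0-7(w=2) 1-6(w=8) 2-6(w=8) 3-7(w=6)}
step 6: add edge 2-7 (w=10); MST = {0-5(w=5) 0-7(w=2) 1-6(w=8) 2-6(w=8) 2-7(w=10) 3-7(w=6)}
step 7: add edge 0-4 (w=12); MST = {0-4(w=12) 0-5(w=5) 0-7(w=2) 1-6(w=8) 2-6(w=8) 2-7(w=10) 3-7(w=6)}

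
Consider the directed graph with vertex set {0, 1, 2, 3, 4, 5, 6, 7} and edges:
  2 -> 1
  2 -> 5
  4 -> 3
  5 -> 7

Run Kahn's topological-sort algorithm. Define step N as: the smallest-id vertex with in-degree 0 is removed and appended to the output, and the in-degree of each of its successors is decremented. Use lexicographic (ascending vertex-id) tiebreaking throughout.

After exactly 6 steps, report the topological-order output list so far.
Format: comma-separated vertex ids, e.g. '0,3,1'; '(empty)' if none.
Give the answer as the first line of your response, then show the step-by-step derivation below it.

0,2,1,4,3,5

step 1: output 0; order=[0]; indeg=(0,1,0,1,0,1,0,1)
step 2: output 2; order=[0,2]; indeg=(0,0,0,1,0,0,0,1)
step 3: output 1; order=[0,2,1]; indeg=(0,0,0,1,0,0,0,1)
step 4: output 4; order=[0,2,1,4]; indeg=(0,0,0,0,0,0,0,1)
step 5: output 3; order=[0,2,1,4,3]; indeg=(0,0,0,0,0,0,0,1)
step 6: output 5; order=[0,2,1,4,3,5]; indeg=(0,0,0,0,0,0,0,0)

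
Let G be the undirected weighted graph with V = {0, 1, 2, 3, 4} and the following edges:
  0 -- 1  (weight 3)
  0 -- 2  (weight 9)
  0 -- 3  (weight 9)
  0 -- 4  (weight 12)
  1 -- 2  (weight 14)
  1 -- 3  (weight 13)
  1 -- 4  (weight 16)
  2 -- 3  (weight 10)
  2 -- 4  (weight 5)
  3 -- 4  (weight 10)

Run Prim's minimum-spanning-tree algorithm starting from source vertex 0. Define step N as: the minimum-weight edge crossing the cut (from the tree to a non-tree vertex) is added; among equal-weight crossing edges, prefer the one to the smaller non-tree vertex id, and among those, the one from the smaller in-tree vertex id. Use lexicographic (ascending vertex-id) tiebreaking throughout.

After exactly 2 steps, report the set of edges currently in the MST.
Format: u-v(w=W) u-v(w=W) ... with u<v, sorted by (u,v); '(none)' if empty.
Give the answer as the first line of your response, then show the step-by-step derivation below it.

0-1(w=3) 0-2(w=9)

step 1: add edge 0-1 (w=3); MST = {0-1(w=3)}
step 2: add edge 0-2 (w=9); MST = {0-1(w=3) 0-2(w=9)}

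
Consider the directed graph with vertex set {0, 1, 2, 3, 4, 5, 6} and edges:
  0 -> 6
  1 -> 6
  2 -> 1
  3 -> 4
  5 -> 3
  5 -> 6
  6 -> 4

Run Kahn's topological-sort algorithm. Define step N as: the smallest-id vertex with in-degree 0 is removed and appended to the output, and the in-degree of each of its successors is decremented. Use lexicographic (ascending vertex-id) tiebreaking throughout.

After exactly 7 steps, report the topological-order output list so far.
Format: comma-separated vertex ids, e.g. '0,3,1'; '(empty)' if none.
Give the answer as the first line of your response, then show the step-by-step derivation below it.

0,2,1,5,3,6,4

step 1: output 0; order=[0]; indeg=(0,1,0,1,2,0,2)
step 2: output 2; order=[0,2]; indeg=(0,0,0,1,2,0,2)
step 3: output 1; order=[0,2,1]; indeg=(0,0,0,1,2,0,1)
step 4: output 5; order=[0,2,1,5]; indeg=(0,0,0,0,2,0,0)
step 5: output 3; order=[0,2,1,5,3]; indeg=(0,0,0,0,1,0,0)
step 6: output 6; order=[0,2,1,5,3,6]; indeg=(0,0,0,0,0,0,0)
step 7: output 4; order=[0,2,1,5,3,6,4]; indeg=(0,0,0,0,0,0,0)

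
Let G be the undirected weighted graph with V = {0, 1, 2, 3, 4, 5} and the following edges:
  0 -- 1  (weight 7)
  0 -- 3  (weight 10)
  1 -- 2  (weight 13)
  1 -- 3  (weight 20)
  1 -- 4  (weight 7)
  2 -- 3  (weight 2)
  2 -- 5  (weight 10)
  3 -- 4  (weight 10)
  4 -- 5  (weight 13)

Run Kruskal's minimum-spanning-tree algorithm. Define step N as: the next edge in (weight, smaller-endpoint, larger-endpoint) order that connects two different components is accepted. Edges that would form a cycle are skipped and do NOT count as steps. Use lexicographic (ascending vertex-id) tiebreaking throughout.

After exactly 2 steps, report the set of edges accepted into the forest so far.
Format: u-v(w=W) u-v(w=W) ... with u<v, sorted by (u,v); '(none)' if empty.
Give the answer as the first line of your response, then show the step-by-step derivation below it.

0-1(w=7) 2-3(w=2)

step 1: add edge 2-3 (w=2); MST = {2-3(w=2)}
step 2: add edge 0-1 (w=7); MST = {0-1(w=7) 2-3(w=2)}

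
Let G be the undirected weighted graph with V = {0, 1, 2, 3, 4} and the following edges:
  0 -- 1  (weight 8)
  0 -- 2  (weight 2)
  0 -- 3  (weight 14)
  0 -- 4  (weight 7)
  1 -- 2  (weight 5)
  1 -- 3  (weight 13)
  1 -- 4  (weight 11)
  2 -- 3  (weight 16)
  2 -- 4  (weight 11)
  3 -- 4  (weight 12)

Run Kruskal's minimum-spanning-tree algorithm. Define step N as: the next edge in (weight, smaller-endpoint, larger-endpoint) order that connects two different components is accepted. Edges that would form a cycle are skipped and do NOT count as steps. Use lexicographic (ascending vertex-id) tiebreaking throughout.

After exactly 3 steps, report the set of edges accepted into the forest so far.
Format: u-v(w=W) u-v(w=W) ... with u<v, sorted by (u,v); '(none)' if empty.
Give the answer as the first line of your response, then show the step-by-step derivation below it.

0-2(w=2) 0-4(w=7) 1-2(w=5)

step 1: add edge 0-2 (w=2); MST = {0-2(w=2)}
step 2: add edge 1-2 (w=5); MST = {0-2(w=2) 1-2(w=5)}
step 3: add edge 0-4 (w=7); MST = {0-2(w=2) 0-4(w=7) 1-2(w=5)}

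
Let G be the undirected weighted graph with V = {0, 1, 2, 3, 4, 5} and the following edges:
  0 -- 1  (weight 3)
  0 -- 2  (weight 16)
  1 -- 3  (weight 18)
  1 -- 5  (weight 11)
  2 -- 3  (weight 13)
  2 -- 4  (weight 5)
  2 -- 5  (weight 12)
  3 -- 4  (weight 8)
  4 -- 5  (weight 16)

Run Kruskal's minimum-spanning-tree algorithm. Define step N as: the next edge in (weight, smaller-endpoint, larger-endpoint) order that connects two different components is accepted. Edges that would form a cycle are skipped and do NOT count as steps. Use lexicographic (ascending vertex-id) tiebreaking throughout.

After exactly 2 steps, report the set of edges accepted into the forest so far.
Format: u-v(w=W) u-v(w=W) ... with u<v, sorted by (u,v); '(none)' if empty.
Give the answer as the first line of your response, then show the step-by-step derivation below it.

0-1(w=3) 2-4(w=5)

step 1: add edge 0-1 (w=3); MST = {0-1(w=3)}
step 2: add edge 2-4 (w=5); MST = {0-1(w=3) 2-4(w=5)}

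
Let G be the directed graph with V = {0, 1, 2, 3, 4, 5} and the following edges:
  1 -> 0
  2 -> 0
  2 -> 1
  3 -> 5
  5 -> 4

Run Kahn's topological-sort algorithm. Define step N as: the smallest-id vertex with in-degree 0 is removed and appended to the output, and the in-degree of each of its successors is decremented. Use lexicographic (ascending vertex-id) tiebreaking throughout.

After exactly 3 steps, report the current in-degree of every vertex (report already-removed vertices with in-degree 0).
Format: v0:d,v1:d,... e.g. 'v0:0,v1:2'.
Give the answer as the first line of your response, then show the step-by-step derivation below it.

v0:0,v1:0,v2:0,v3:0,v4:1,v5:1

step 1: output 2; order=[2]; indeg=(1,0,0,0,1,1)
step 2: output 1; order=[2,1]; indeg=(0,0,0,0,1,1)
step 3: output 0; order=[2,1,0]; indeg=(0,0,0,0,1,1)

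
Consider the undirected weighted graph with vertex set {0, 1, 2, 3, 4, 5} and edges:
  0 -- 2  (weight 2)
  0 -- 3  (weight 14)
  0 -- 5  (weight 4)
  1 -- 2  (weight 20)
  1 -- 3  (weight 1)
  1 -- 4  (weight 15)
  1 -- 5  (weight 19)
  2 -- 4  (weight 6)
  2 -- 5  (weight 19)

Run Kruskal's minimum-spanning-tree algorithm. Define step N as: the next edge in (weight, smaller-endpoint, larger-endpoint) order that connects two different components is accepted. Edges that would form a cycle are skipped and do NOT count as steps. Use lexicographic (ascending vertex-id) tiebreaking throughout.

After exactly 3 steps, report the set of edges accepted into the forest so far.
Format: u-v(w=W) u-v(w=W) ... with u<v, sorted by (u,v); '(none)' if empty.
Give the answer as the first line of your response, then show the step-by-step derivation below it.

0-2(w=2) 0-5(w=4) 1-3(w=1)

step 1: add edge 1-3 (w=1); MST = {1-3(w=1)}
step 2: add edge 0-2 (w=2); MST = {0-2(w=2) 1-3(w=1)}
step 3: add edge 0-5 (w=4); MST = {0-2(w=2) 0-5(w=4) 1-3(w=1)}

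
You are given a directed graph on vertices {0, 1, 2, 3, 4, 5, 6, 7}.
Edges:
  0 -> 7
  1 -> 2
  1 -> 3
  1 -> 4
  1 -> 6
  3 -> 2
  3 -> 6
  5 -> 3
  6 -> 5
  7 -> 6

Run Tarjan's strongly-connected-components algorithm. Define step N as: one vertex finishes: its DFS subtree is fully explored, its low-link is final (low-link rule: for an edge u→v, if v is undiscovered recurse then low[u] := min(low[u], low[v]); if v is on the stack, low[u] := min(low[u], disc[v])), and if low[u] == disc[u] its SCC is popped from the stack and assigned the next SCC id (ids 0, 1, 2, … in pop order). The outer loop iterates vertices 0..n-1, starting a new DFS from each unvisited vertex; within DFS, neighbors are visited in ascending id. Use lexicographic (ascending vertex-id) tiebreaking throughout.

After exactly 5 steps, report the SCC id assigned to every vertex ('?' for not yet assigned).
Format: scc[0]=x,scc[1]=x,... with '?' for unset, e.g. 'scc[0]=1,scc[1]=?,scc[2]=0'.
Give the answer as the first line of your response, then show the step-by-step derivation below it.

scc[0]=?,scc[1]=?,scc[2]=0,scc[3]=1,scc[4]=?,scc[5]=1,scc[6]=1,scc[7]=2

step 1: low=(low[0]=0,low[1]=?,low[2]=5,low[3]=4,low[4]=?,low[5]=3,low[6]=2,low[7]=1); scc=(scc[0]=?,scc[1]=?,scc[2]=0,scc[3]=?,scc[4]=?,scc[5]=?,scc[6]=?,scc[7]=?)
step 2: low=(low[0]=0,low[1]=?,low[2]=5,low[3]=2,low[4]=?,low[5]=3,low[6]=2,low[7]=1); scc=(scc[0]=?,scc[1]=?,scc[2]=0,scc[3]=?,scc[4]=?,scc[5]=?,scc[6]=?,scc[7]=?)
step 3: low=(low[0]=0,low[1]=?,low[2]=5,low[3]=2,low[4]=?,low[5]=2,low[6]=2,low[7]=1); scc=(scc[0]=?,scc[1]=?,scc[2]=0,scc[3]=?,scc[4]=?,scc[5]=?,scc[6]=?,scc[7]=?)
step 4: low=(low[0]=0,low[1]=?,low[2]=5,low[3]=2,low[4]=?,low[5]=2,low[6]=2,low[7]=1); scc=(scc[0]=?,scc[1]=?,scc[2]=0,scc[3]=1,scc[4]=?,scc[5]=1,scc[6]=1,scc[7]=?)
step 5: low=(low[0]=0,low[1]=?,low[2]=5,low[3]=2,low[4]=?,low[5]=2,low[6]=2,low[7]=1); scc=(scc[0]=?,scc[1]=?,scc[2]=0,scc[3]=1,scc[4]=?,scc[5]=1,scc[6]=1,scc[7]=2)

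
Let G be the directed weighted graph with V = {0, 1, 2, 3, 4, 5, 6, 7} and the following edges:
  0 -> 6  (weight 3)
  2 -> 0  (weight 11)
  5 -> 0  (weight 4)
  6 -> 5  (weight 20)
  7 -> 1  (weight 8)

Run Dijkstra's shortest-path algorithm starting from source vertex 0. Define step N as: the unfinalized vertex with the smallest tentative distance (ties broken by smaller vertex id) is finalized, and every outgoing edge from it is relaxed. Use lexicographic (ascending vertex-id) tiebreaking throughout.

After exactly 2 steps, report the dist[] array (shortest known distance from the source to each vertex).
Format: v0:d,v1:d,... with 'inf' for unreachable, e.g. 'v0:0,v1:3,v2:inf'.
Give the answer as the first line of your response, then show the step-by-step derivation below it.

v0:0,v1:inf,v2:inf,v3:inf,v4:inf,v5:23,v6:3,v7:inf

step 1: dist = v0:0,v1:inf,v2:inf,v3:inf,v4:inf,v5:inf,v6:3,v7:inf
step 2: dist = v0:0,v1:inf,v2:inf,v3:inf,v4:inf,v5:23,v6:3,v7:inf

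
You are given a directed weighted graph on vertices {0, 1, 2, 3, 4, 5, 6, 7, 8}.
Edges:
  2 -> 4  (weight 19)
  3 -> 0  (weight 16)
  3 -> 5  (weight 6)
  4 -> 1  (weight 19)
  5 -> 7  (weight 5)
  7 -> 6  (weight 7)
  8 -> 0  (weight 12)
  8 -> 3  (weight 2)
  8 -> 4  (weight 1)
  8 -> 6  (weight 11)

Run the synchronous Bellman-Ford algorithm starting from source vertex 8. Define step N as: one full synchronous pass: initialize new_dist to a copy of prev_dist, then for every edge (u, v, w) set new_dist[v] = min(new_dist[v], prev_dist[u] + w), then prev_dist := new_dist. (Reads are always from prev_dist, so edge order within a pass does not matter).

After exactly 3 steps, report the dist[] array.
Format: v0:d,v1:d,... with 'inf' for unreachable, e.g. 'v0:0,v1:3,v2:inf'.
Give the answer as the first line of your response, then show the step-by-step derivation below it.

v0:12,v1:20,v2:inf,v3:2,v4:1,v5:8,v6:11,v7:13,v8:0

step 1: dist = v0:12,v1:inf,v2:inf,v3:2,v4:1,v5:inf,v6:11,v7:inf,v8:0
step 2: dist = v0:12,v1:20,v2:inf,v3:2,v4:1,v5:8,v6:11,v7:inf,v8:0
step 3: dist = v0:12,v1:20,v2:inf,v3:2,v4:1,v5:8,v6:11,v7:13,v8:0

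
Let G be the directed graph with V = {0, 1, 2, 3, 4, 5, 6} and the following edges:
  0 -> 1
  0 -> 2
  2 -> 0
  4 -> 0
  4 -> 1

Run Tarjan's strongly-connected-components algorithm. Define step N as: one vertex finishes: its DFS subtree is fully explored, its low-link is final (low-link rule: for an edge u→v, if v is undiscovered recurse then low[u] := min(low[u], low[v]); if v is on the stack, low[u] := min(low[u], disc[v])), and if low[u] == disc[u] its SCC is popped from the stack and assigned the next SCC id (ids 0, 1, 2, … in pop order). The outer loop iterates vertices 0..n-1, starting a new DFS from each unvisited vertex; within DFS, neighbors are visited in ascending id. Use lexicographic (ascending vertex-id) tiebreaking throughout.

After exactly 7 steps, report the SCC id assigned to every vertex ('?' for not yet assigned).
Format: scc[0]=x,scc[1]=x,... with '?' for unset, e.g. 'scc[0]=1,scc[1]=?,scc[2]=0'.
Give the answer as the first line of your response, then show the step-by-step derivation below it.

scc[0]=1,scc[1]=0,scc[2]=1,scc[3]=2,scc[4]=3,scc[5]=4,scc[6]=5

step 1: low=(low[0]=0,low[1]=1,low[2]=?,low[3]=?,low[4]=?,low[5]=?,low[6]=?); scc=(scc[0]=?,scc[1]=0,scc[2]=?,scc[3]=?,scc[4]=?,scc[5]=?,scc[6]=?)
step 2: low=(low[0]=0,low[1]=1,low[2]=0,low[3]=?,low[4]=?,low[5]=?,low[6]=?); scc=(scc[0]=?,scc[1]=0,scc[2]=?,scc[3]=?,scc[4]=?,scc[5]=?,scc[6]=?)
step 3: low=(low[0]=0,low[1]=1,low[2]=0,low[3]=?,low[4]=?,low[5]=?,low[6]=?); scc=(scc[0]=1,scc[1]=0,scc[2]=1,scc[3]=?,scc[4]=?,scc[5]=?,scc[6]=?)
step 4: low=(low[0]=0,low[1]=1,low[2]=0,low[3]=3,low[4]=?,low[5]=?,low[6]=?); scc=(scc[0]=1,scc[1]=0,scc[2]=1,scc[3]=2,scc[4]=?,scc[5]=?,scc[6]=?)
step 5: low=(low[0]=0,low[1]=1,low[2]=0,low[3]=3,low[4]=4,low[5]=?,low[6]=?); scc=(scc[0]=1,scc[1]=0,scc[2]=1,scc[3]=2,scc[4]=3,scc[5]=?,scc[6]=?)
step 6: low=(low[0]=0,low[1]=1,low[2]=0,low[3]=3,low[4]=4,low[5]=5,low[6]=?); scc=(scc[0]=1,scc[1]=0,scc[2]=1,scc[3]=2,scc[4]=3,scc[5]=4,scc[6]=?)
step 7: low=(low[0]=0,low[1]=1,low[2]=0,low[3]=3,low[4]=4,low[5]=5,low[6]=6); scc=(scc[0]=1,scc[1]=0,scc[2]=1,scc[3]=2,scc[4]=3,scc[5]=4,scc[6]=5)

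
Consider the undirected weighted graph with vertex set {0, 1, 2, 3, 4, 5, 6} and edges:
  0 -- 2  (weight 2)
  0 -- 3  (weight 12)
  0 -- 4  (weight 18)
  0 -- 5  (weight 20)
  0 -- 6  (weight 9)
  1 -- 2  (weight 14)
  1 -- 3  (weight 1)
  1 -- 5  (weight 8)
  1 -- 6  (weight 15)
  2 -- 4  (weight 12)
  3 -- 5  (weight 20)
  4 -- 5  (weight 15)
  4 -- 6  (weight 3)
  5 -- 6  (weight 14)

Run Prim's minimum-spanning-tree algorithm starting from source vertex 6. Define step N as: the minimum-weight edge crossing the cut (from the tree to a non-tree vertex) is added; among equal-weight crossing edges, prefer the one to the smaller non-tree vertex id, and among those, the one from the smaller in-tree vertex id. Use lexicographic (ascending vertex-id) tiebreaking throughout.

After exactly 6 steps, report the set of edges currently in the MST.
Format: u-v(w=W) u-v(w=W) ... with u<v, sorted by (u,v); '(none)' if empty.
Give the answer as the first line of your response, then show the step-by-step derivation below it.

0-2(w=2) 0-3(w=12) 0-6(w=9) 1-3(w=1) 1-5(w=8) 4-6(w=3)

step 1: add edge 4-6 (w=3); MST = {4-6(w=3)}
step 2: add edge 0-6 (w=9); MST = {0-6(w=9) 4-6(w=3)}
step 3: add edge 0-2 (w=2); MST = {0-2(w=2) 0-6(w=9) 4-6(w=3)}
step 4: add edge 0-3 (w=12); MST = {0-2(w=2) 0-3(w=12) 0-6(w=9) 4-6(w=3)}
step 5: add edge 1-3 (w=1); MST = {0-2(w=2) 0-3(w=12) 0-6(w=9) 1-3(w=1) 4-6(w=3)}
step 6: add edge 1-5 (w=8); MST = {0-2(w=2) 0-3(w=12) 0-6(w=9) 1-3(w=1) 1-5(w=8) 4-6(w=3)}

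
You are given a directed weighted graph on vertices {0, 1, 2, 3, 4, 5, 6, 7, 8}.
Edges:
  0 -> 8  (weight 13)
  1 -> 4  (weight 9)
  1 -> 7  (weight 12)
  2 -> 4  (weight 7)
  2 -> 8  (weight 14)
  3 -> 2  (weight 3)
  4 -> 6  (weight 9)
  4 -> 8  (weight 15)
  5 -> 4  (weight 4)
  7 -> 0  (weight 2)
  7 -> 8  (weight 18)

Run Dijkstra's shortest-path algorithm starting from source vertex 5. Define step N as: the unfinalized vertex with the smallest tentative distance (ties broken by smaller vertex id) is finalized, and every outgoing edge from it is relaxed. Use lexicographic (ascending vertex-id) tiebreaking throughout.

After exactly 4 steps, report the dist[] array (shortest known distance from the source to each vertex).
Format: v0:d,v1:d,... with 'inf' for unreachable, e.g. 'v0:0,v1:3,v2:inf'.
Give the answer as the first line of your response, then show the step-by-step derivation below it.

v0:inf,v1:inf,v2:inf,v3:inf,v4:4,v5:0,v6:13,v7:inf,v8:19

step 1: dist = v0:inf,v1:inf,v2:inf,v3:inf,v4:4,v5:0,v6:inf,v7:inf,v8:inf
step 2: dist = v0:inf,v1:inf,v2:inf,v3:inf,v4:4,v5:0,v6:13,v7:inf,v8:19
step 3: dist = v0:inf,v1:inf,v2:inf,v3:inf,v4:4,v5:0,v6:13,v7:inf,v8:19
step 4: dist = v0:inf,v1:inf,v2:inf,v3:inf,v4:4,v5:0,v6:13,v7:inf,v8:19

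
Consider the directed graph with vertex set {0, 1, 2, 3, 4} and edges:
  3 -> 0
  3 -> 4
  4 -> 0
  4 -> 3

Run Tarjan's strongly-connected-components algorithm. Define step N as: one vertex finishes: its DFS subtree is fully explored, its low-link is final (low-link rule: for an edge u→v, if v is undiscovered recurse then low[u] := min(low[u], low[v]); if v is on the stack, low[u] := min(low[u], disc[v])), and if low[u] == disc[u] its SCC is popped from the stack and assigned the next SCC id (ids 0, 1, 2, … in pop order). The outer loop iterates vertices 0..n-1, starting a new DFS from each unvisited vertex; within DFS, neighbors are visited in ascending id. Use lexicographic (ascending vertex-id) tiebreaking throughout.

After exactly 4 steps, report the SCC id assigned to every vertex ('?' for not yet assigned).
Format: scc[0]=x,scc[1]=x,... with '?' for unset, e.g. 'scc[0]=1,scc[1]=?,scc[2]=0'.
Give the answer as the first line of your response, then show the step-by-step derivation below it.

scc[0]=0,scc[1]=1,scc[2]=2,scc[3]=?,scc[4]=?

step 1: low=(low[0]=0,low[1]=?,low[2]=?,low[3]=?,low[4]=?); scc=(scc[0]=0,scc[1]=?,scc[2]=?,scc[3]=?,scc[4]=?)
step 2: low=(low[0]=0,low[1]=1,low[2]=?,low[3]=?,low[4]=?); scc=(scc[0]=0,scc[1]=1,scc[2]=?,scc[3]=?,scc[4]=?)
step 3: low=(low[0]=0,low[1]=1,low[2]=2,low[3]=?,low[4]=?); scc=(scc[0]=0,scc[1]=1,scc[2]=2,scc[3]=?,scc[4]=?)
step 4: low=(low[0]=0,low[1]=1,low[2]=2,low[3]=3,low[4]=3); scc=(scc[0]=0,scc[1]=1,scc[2]=2,scc[3]=?,scc[4]=?)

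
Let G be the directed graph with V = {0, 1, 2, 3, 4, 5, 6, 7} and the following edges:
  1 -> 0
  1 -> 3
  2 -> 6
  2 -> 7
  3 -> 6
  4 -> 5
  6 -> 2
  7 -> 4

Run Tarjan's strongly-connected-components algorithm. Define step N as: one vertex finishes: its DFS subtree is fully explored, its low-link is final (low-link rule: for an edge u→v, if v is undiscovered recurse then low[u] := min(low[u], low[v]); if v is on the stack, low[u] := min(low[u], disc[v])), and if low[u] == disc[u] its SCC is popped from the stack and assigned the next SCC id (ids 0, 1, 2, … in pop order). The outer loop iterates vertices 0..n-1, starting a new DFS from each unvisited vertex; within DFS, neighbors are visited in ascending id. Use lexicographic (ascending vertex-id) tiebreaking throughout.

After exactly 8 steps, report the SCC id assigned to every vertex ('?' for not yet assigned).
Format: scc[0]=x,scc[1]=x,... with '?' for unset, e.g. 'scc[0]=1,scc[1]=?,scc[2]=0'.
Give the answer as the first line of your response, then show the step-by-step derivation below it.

scc[0]=0,scc[1]=6,scc[2]=4,scc[3]=5,scc[4]=2,scc[5]=1,scc[6]=4,scc[7]=3

step 1: low=(low[0]=0,low[1]=?,low[2]=?,low[3]=?,low[4]=?,low[5]=?,low[6]=?,low[7]=?); scc=(scc[0]=0,scc[1]=?,scc[2]=?,scc[3]=?,scc[4]=?,scc[5]=?,scc[6]=?,scc[7]=?)
step 2: low=(low[0]=0,low[1]=1,low[2]=3,low[3]=2,low[4]=6,low[5]=7,low[6]=3,low[7]=5); scc=(scc[0]=0,scc[1]=?,scc[2]=?,scc[3]=?,scc[4]=?,scc[5]=1,scc[6]=?,scc[7]=?)
step 3: low=(low[0]=0,low[1]=1,low[2]=3,low[3]=2,low[4]=6,low[5]=7,low[6]=3,low[7]=5); scc=(scc[0]=0,scc[1]=?,scc[2]=?,scc[3]=?,scc[4]=2,scc[5]=1,scc[6]=?,scc[7]=?)
step 4: low=(low[0]=0,low[1]=1,low[2]=3,low[3]=2,low[4]=6,low[5]=7,low[6]=3,low[7]=5); scc=(scc[0]=0,scc[1]=?,scc[2]=?,scc[3]=?,scc[4]=2,scc[5]=1,scc[6]=?,scc[7]=3)
step 5: low=(low[0]=0,low[1]=1,low[2]=3,low[3]=2,low[4]=6,low[5]=7,low[6]=3,low[7]=5); scc=(scc[0]=0,scc[1]=?,scc[2]=?,scc[3]=?,scc[4]=2,scc[5]=1,scc[6]=?,scc[7]=3)
step 6: low=(low[0]=0,low[1]=1,low[2]=3,low[3]=2,low[4]=6,low[5]=7,low[6]=3,low[7]=5); scc=(scc[0]=0,scc[1]=?,scc[2]=4,scc[3]=?,scc[4]=2,scc[5]=1,scc[6]=4,scc[7]=3)
step 7: low=(low[0]=0,low[1]=1,low[2]=3,low[3]=2,low[4]=6,low[5]=7,low[6]=3,low[7]=5); scc=(scc[0]=0,scc[1]=?,scc[2]=4,scc[3]=5,scc[4]=2,scc[5]=1,scc[6]=4,scc[7]=3)
step 8: low=(low[0]=0,low[1]=1,low[2]=3,low[3]=2,low[4]=6,low[5]=7,low[6]=3,low[7]=5); scc=(scc[0]=0,scc[1]=6,scc[2]=4,scc[3]=5,scc[4]=2,scc[5]=1,scc[6]=4,scc[7]=3)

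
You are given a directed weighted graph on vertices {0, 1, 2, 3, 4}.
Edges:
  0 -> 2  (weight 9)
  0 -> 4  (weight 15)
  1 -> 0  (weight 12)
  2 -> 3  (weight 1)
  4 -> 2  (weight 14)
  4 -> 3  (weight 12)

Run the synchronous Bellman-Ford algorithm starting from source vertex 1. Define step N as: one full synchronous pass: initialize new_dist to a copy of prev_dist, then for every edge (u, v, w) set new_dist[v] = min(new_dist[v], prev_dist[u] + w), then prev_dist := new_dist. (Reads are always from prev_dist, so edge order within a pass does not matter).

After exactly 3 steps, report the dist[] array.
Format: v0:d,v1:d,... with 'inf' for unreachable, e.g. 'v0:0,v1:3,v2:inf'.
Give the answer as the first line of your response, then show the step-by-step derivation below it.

v0:12,v1:0,v2:21,v3:22,v4:27

step 1: dist = v0:12,v1:0,v2:inf,v3:inf,v4:inf
step 2: dist = v0:12,v1:0,v2:21,v3:inf,v4:27
step 3: dist = v0:12,v1:0,v2:21,v3:22,v4:27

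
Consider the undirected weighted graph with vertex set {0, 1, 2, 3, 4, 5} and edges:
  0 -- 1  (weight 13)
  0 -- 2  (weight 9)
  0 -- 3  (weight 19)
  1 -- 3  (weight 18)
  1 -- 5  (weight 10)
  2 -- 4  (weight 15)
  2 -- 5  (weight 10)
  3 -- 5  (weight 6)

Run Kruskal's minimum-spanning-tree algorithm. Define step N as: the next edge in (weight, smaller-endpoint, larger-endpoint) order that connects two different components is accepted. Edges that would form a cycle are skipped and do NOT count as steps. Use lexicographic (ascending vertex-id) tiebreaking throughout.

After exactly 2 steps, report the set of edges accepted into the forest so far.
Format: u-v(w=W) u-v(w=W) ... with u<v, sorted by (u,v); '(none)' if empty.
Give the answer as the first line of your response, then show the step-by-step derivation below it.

0-2(w=9) 3-5(w=6)

step 1: add edge 3-5 (w=6); MST = {3-5(w=6)}
step 2: add edge 0-2 (w=9); MST = {0-2(w=9) 3-5(w=6)}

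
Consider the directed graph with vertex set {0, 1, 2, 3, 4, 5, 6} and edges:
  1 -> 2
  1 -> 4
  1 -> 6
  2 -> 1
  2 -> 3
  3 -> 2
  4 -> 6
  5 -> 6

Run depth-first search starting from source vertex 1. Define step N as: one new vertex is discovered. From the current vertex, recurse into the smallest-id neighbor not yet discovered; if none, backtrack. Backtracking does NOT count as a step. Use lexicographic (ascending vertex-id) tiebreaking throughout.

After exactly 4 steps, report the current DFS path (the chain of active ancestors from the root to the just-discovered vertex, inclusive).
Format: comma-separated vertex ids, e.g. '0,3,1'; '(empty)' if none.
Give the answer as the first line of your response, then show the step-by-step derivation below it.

1,4

step 1: discover 1; path=1; order=1
step 2: discover 2; path=1>2; order=1,2
step 3: discover 3; path=1>2>3; order=1,2,3
step 4: discover 4; path=1>4; order=1,2,3,4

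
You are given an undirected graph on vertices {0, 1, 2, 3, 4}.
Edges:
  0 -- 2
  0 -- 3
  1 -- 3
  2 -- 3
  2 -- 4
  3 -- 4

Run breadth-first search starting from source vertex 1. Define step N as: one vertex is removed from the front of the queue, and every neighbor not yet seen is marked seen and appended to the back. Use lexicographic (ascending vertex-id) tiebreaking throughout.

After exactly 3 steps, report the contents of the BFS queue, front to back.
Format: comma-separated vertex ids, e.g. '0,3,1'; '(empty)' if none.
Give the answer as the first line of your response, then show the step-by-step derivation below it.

2,4

step 1: dequeue 1; queue=[3]; order=1
step 2: dequeue 3; queue=[0,2,4]; order=1,3
step 3: dequeue 0; queue=[2,4]; order=1,3,0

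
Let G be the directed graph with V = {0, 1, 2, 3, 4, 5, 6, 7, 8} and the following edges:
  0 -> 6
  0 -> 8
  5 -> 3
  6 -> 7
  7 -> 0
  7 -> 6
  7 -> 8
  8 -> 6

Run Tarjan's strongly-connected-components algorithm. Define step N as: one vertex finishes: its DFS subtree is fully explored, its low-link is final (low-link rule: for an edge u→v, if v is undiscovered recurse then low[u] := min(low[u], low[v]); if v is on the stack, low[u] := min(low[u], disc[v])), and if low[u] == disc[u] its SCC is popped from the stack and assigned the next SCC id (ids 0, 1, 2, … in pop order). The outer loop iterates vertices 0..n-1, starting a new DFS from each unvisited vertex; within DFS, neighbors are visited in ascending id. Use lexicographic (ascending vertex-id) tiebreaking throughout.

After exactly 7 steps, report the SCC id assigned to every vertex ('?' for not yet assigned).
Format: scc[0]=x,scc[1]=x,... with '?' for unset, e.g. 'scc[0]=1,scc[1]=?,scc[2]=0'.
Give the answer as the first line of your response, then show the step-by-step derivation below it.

scc[0]=0,scc[1]=1,scc[2]=2,scc[3]=3,scc[4]=?,scc[5]=?,scc[6]=0,scc[7]=0,scc[8]=0

step 1: low=(low[0]=0,low[1]=?,low[2]=?,low[3]=?,low[4]=?,low[5]=?,low[6]=1,low[7]=0,low[8]=1); scc=(scc[0]=?,scc[1]=?,scc[2]=?,scc[3]=?,scc[4]=?,scc[5]=?,scc[6]=?,scc[7]=?,scc[8]=?)
step 2: low=(low[0]=0,low[1]=?,low[2]=?,low[3]=?,low[4]=?,low[5]=?,low[6]=1,low[7]=0,low[8]=1); scc=(scc[0]=?,scc[1]=?,scc[2]=?,scc[3]=?,scc[4]=?,scc[5]=?,scc[6]=?,scc[7]=?,scc[8]=?)
step 3: low=(low[0]=0,low[1]=?,low[2]=?,low[3]=?,low[4]=?,low[5]=?,low[6]=0,low[7]=0,low[8]=1); scc=(scc[0]=?,scc[1]=?,scc[2]=?,scc[3]=?,scc[4]=?,scc[5]=?,scc[6]=?,scc[7]=?,scc[8]=?)
step 4: low=(low[0]=0,low[1]=?,low[2]=?,low[3]=?,low[4]=?,low[5]=?,low[6]=0,low[7]=0,low[8]=1); scc=(scc[0]=0,scc[1]=?,scc[2]=?,scc[3]=?,scc[4]=?,scc[5]=?,scc[6]=0,scc[7]=0,scc[8]=0)
step 5: low=(low[0]=0,low[1]=4,low[2]=?,low[3]=?,low[4]=?,low[5]=?,low[6]=0,low[7]=0,low[8]=1); scc=(scc[0]=0,scc[1]=1,scc[2]=?,scc[3]=?,scc[4]=?,scc[5]=?,scc[6]=0,scc[7]=0,scc[8]=0)
step 6: low=(low[0]=0,low[1]=4,low[2]=5,low[3]=?,low[4]=?,low[5]=?,low[6]=0,low[7]=0,low[8]=1); scc=(scc[0]=0,scc[1]=1,scc[2]=2,scc[3]=?,scc[4]=?,scc[5]=?,scc[6]=0,scc[7]=0,scc[8]=0)
step 7: low=(low[0]=0,low[1]=4,low[2]=5,low[3]=6,low[4]=?,low[5]=?,low[6]=0,low[7]=0,low[8]=1); scc=(scc[0]=0,scc[1]=1,scc[2]=2,scc[3]=3,scc[4]=?,scc[5]=?,scc[6]=0,scc[7]=0,scc[8]=0)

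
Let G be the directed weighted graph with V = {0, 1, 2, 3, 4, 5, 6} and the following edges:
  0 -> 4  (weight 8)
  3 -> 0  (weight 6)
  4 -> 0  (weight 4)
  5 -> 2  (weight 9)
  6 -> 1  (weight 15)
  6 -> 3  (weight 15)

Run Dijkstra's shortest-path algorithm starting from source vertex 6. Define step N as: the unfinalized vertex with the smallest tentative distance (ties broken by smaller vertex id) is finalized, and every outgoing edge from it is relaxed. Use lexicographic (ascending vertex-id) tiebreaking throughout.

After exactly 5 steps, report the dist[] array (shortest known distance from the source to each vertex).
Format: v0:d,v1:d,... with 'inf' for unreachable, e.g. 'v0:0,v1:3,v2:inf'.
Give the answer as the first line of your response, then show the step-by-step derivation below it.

v0:21,v1:15,v2:inf,v3:15,v4:29,v5:inf,v6:0

step 1: dist = v0:inf,v1:15,v2:inf,v3:15,v4:inf,v5:inf,v6:0
step 2: dist = v0:inf,v1:15,v2:inf,v3:15,v4:inf,v5:inf,v6:0
step 3: dist = v0:21,v1:15,v2:inf,v3:15,v4:inf,v5:inf,v6:0
step 4: dist = v0:21,v1:15,v2:inf,v3:15,v4:29,v5:inf,v6:0
step 5: dist = v0:21,v1:15,v2:inf,v3:15,v4:29,v5:inf,v6:0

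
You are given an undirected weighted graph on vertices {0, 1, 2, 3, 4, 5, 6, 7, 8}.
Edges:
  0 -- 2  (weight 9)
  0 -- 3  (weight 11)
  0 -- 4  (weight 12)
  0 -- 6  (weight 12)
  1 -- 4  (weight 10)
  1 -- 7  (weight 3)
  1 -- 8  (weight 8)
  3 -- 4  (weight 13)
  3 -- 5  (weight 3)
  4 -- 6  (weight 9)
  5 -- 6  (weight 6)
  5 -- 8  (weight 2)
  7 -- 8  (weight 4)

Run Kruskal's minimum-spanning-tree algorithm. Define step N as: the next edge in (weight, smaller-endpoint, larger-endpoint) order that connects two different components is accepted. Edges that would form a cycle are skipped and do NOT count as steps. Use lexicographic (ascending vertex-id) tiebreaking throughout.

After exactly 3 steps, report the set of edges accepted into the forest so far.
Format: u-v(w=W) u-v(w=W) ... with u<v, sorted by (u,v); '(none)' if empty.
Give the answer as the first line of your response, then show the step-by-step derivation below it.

1-7(w=3) 3-5(w=3) 5-8(w=2)

step 1: add edge 5-8 (w=2); MST = {5-8(w=2)}
step 2: add edge 1-7 (w=3); MST = {1-7(w=3) 5-8(w=2)}
step 3: add edge 3-5 (w=3); MST = {1-7(w=3) 3-5(w=3) 5-8(w=2)}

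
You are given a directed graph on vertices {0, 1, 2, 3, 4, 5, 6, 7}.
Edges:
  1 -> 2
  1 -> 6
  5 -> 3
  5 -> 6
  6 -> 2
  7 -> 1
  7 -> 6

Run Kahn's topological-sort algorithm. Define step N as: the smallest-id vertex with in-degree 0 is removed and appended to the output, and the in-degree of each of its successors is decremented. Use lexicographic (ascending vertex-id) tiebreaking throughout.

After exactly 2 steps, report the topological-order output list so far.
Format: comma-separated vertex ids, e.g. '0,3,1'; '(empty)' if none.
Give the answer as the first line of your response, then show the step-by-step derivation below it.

0,4

step 1: output 0; order=[0]; indeg=(0,1,2,1,0,0,3,0)
step 2: output 4; order=[0,4]; indeg=(0,1,2,1,0,0,3,0)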